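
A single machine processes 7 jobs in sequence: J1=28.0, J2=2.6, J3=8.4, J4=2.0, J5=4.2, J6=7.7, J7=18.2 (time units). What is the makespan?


Sequential makespan: sum all processing times
= 28.0 + 2.6 + 8.4 + 2.0 + 4.2 + 7.7 + 18.2
= 71.1 time units


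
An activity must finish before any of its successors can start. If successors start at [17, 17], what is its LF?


LF = min of all successor start times
Successors start at: [17, 17]
LF = min(17, 17)
= 17


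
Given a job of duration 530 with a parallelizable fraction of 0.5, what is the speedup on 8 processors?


Amdahl's law: T_p = T × ((1-p) + p/N)
= 530 × ((1-0.5) + 0.5/8)
= 530 × (0.50 + 0.0625)
= 530 × 0.5625
= 298.12
Speedup = 530/298.12
= 1.78×


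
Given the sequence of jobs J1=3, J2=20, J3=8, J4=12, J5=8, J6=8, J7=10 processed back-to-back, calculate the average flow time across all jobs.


Completion times:
  J1: completes at 3
  J2: completes at 23
  J3: completes at 31
  J4: completes at 43
  J5: completes at 51
  J6: completes at 59
  J7: completes at 69
Sum = 279
Average = 279/7
= 39.86


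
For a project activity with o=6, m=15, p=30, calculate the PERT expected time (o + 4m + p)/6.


te = (o + 4m + p) / 6
= (6 + 4×15 + 30) / 6
= (6 + 60 + 30) / 6
= 96 / 6
= 16.00


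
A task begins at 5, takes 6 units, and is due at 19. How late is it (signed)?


Completion = 5 + 6 = 11
Lateness = C - d = 11 - 19
= -8


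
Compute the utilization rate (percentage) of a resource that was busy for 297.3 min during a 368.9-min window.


Utilization = busy / total × 100
= 297.3 / 368.9 × 100
= 80.6%


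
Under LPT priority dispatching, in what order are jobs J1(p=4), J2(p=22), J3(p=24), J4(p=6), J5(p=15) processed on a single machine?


LPT: sort by longest processing time first
  J3: p=24
  J2: p=22
  J5: p=15
  J4: p=6
  J1: p=4
Order: J3 → J2 → J5 → J4 → J1


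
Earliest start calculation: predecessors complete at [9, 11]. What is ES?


ES = max of all predecessor completion times
Predecessors: [9, 11]
ES = max(9, 11)
= 11


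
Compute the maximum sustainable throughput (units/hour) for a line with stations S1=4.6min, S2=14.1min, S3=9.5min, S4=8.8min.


Bottleneck = longest station time
Station times: [4.6, 14.1, 9.5, 8.8]
Max = 14.1 min
Rate = 60 / 14.1
= 4.26 units/hour (bottleneck: 14.1min)


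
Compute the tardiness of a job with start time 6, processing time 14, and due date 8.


Completion = start + processing = 6 + 14 = 20
Tardiness = max(0, C - d) = max(0, 20 - 8)
= max(0, 12)
= 12


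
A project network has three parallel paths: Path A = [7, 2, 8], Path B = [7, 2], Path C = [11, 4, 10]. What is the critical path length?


Path A: 7 + 2 + 8 = 17
Path B: 7 + 2 = 9
Path C: 11 + 4 + 10 = 25
Critical path = longest = max(17, 9, 25)
= 25 (Path C)


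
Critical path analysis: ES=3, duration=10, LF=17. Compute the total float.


EF = ES + duration = 3 + 10 = 13
LS = LF - duration = 17 - 10 = 7
Total Float = LF - EF = 17 - 13
(or LS - ES = 7 - 3)
= 4


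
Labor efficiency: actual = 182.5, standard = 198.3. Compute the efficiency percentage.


Efficiency = (actual / standard) × 100
= (182.5 / 198.3) × 100
= 92.0%


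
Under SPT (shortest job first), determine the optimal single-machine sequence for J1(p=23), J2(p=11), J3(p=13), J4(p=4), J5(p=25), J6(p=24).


SPT: sort by shortest processing time
  J4: p=4
  J2: p=11
  J3: p=13
  J1: p=23
  J6: p=24
  J5: p=25
Order: J4 → J2 → J3 → J1 → J6 → J5


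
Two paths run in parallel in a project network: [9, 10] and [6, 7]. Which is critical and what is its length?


Path A: 9 + 10 = 19
Path B: 6 + 7 = 13
Critical path = longest = max(19, 13)
= 19 (Path A)


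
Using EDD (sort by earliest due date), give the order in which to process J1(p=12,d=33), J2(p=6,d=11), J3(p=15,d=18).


EDD: sort by earliest due date
  J2: d=11, p=6
  J3: d=18, p=15
  J1: d=33, p=12
Order: J2 → J3 → J1


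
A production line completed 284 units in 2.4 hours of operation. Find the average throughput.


Throughput = units / time
= 284 / 2.4
= 118.3 units/hour


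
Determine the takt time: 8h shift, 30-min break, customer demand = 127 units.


Available = 8×60 - 30 = 450 min
Takt time = 450 / 127
= 3.54 min/unit


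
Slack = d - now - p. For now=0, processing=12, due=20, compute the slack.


Slack = due - current_time - processing
= 20 - 0 - 12
= 8


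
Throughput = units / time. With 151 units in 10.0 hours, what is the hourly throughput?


Throughput = units / time
= 151 / 10.0
= 15.1 units/hour


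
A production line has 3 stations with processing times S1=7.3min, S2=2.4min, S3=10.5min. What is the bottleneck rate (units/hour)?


Bottleneck = longest station time
Station times: [7.3, 2.4, 10.5]
Max = 10.5 min
Rate = 60 / 10.5
= 5.71 units/hour (bottleneck: 10.5min)


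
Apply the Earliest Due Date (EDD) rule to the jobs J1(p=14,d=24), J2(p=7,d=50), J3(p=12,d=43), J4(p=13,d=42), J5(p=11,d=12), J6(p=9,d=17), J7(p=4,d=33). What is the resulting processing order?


EDD: sort by earliest due date
  J5: d=12, p=11
  J6: d=17, p=9
  J1: d=24, p=14
  J7: d=33, p=4
  J4: d=42, p=13
  J3: d=43, p=12
  J2: d=50, p=7
Order: J5 → J6 → J1 → J7 → J4 → J3 → J2


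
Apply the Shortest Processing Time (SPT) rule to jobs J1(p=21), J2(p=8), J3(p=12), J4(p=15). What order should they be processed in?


SPT: sort by shortest processing time
  J2: p=8
  J3: p=12
  J4: p=15
  J1: p=21
Order: J2 → J3 → J4 → J1


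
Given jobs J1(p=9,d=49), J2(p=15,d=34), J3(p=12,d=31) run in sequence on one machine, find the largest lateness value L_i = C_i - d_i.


Lateness per job (L = C - d):
  J1: C=9, d=49, L=-40
  J2: C=24, d=34, L=-10
  J3: C=36, d=31, L=5
Lmax = max(-40, -10, 5)
= 5


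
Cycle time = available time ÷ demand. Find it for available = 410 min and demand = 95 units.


Cycle time = available time / demand
= 410 / 95
= 4.32 min/unit


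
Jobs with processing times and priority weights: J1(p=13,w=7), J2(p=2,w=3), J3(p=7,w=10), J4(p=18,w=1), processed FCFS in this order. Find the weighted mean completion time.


Completion times:
  J1: C=13, w×C=7×13=91
  J2: C=15, w×C=3×15=45
  J3: C=22, w×C=10×22=220
  J4: C=40, w×C=1×40=40
Sum w×C = 396
Sum w = 21
Weighted avg = 396/21
= 18.86


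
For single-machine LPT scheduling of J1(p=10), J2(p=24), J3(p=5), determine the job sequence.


LPT: sort by longest processing time first
  J2: p=24
  J1: p=10
  J3: p=5
Order: J2 → J1 → J3


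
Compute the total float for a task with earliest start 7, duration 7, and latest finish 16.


EF = ES + duration = 7 + 7 = 14
LS = LF - duration = 16 - 7 = 9
Total Float = LF - EF = 16 - 14
(or LS - ES = 9 - 7)
= 2


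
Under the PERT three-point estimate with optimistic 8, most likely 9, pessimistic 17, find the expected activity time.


te = (o + 4m + p) / 6
= (8 + 4×9 + 17) / 6
= (8 + 36 + 17) / 6
= 61 / 6
= 10.17


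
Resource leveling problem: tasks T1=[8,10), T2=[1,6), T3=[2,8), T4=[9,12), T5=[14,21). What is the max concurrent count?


Check each time point for overlaps:
  t=2: 2 tasks active (T2, T3)
Max concurrent = 2


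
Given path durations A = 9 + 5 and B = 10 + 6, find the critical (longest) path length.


Path A: 9 + 5 = 14
Path B: 10 + 6 = 16
Critical path = longest = max(14, 16)
= 16 (Path B)


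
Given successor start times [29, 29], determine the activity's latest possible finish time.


LF = min of all successor start times
Successors start at: [29, 29]
LF = min(29, 29)
= 29


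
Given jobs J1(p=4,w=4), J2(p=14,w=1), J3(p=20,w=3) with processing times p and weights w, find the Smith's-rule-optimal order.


WSPT (Smith's rule): sort by p/w ascending
  J1: p/w = 4/4 = 1.000
  J3: p/w = 20/3 = 6.667
  J2: p/w = 14/1 = 14.000
Order: J1 → J3 → J2


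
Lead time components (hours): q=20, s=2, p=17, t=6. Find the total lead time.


Lead time = queue + setup + processing + transit
= 20 + 2 + 17 + 6
= 45 hours


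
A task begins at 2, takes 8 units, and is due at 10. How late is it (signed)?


Completion = 2 + 8 = 10
Lateness = C - d = 10 - 10
= 0


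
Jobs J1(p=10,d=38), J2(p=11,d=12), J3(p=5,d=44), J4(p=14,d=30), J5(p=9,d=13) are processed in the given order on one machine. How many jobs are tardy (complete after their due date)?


Completion vs due date:
  J1: C=10, d=38 → on time
  J2: C=21, d=12 → TARDY
  J3: C=26, d=44 → on time
  J4: C=40, d=30 → TARDY
  J5: C=49, d=13 → TARDY
Tardy jobs: J2, J4, J5
Count = 3


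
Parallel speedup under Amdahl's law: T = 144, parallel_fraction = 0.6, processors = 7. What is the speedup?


Amdahl's law: T_p = T × ((1-p) + p/N)
= 144 × ((1-0.6) + 0.6/7)
= 144 × (0.40 + 0.0857)
= 144 × 0.4857
= 69.94
Speedup = 144/69.94
= 2.06×


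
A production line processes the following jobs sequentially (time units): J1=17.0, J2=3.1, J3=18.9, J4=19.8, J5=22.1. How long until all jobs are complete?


Sequential makespan: sum all processing times
= 17.0 + 3.1 + 18.9 + 19.8 + 22.1
= 80.9 time units


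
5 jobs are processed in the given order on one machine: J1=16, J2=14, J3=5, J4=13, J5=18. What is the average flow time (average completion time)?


Completion times:
  J1: completes at 16
  J2: completes at 30
  J3: completes at 35
  J4: completes at 48
  J5: completes at 66
Sum = 195
Average = 195/5
= 39.00


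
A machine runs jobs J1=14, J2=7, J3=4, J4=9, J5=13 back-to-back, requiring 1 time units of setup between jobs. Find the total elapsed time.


Makespan = Σ processing + (n-1) × setup
= (14 + 7 + 4 + 9 + 13) + (5-1)×1
= 47 + 4
= 51 time units


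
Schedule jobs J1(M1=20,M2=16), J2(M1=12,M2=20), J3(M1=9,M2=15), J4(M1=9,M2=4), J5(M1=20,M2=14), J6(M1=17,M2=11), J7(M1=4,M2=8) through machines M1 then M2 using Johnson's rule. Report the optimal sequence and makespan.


Johnson's rule:
Group 1 (M1≤M2, sort by M1): ['J7', 'J3', 'J2']
Group 2 (M1>M2, sort desc M2): ['J1', 'J5', 'J6', 'J4']
Sequence: J7 → J3 → J2 → J1 → J5 → J6 → J4
Makespan calculation:
  J7: M1 done=4, M2 done=12
  J3: M1 done=13, M2 done=28
  J2: M1 done=25, M2 done=48
  J1: M1 done=45, M2 done=64
  J5: M1 done=65, M2 done=79
  J6: M1 done=82, M2 done=93
  J4: M1 done=91, M2 done=97
= Sequence: J7 → J3 → J2 → J1 → J5 → J6 → J4, Makespan: 97


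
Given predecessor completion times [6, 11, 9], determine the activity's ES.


ES = max of all predecessor completion times
Predecessors: [6, 11, 9]
ES = max(6, 11, 9)
= 11


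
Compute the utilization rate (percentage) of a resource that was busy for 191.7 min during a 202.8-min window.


Utilization = busy / total × 100
= 191.7 / 202.8 × 100
= 94.5%


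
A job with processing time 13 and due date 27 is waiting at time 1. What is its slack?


Slack = due - current_time - processing
= 27 - 1 - 13
= 13


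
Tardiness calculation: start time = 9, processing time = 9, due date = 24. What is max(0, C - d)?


Completion = start + processing = 9 + 9 = 18
Tardiness = max(0, C - d) = max(0, 18 - 24)
= max(0, -6)
= 0


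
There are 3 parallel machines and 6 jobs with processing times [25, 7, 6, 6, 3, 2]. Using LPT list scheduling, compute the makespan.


Jobs (LPT sorted): [25, 7, 6, 6, 3, 2]
Machines: 3
  J=25 → Machine 1 (load: 0+25=25)
  J=7 → Machine 2 (load: 0+7=7)
  J=6 → Machine 3 (load: 0+6=6)
  J=6 → Machine 3 (load: 6+6=12)
  J=3 → Machine 2 (load: 7+3=10)
  J=2 → Machine 2 (load: 10+2=12)
Machine loads: [25, 12, 12]
Makespan = max = 25 time units


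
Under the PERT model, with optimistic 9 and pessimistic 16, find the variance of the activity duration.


σ² = ((p - o) / 6)² = (p - o)² / 36
= (16 - 9)² / 36
= 7² / 36
= 49 / 36
= 1.3611


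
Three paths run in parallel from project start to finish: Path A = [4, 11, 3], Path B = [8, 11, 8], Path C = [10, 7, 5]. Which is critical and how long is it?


Path A: 4 + 11 + 3 = 18
Path B: 8 + 11 + 8 = 27
Path C: 10 + 7 + 5 = 22
Critical path = longest = max(18, 27, 22)
= 27 (Path B)


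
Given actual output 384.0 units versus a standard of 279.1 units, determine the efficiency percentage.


Efficiency = (actual / standard) × 100
= (384.0 / 279.1) × 100
= 137.6%


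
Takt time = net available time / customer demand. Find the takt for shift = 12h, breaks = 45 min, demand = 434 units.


Available = 12×60 - 45 = 675 min
Takt time = 675 / 434
= 1.56 min/unit


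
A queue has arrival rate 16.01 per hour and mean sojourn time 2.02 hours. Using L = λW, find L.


Little's law: L = λ × W
= 16.01 × 2.02
= 32.34


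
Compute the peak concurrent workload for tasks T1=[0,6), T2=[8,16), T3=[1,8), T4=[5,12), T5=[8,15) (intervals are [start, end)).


Check each time point for overlaps:
  t=5: 3 tasks active (T1, T3, T4)
Max concurrent = 3


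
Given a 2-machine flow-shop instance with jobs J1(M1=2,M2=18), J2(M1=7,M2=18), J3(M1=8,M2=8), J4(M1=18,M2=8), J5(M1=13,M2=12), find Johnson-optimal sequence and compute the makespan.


Johnson's rule:
Group 1 (M1≤M2, sort by M1): ['J1', 'J2', 'J3']
Group 2 (M1>M2, sort desc M2): ['J5', 'J4']
Sequence: J1 → J2 → J3 → J5 → J4
Makespan calculation:
  J1: M1 done=2, M2 done=20
  J2: M1 done=9, M2 done=38
  J3: M1 done=17, M2 done=46
  J5: M1 done=30, M2 done=58
  J4: M1 done=48, M2 done=66
= Sequence: J1 → J2 → J3 → J5 → J4, Makespan: 66


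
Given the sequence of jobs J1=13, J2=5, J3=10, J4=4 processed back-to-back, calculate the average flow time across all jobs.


Completion times:
  J1: completes at 13
  J2: completes at 18
  J3: completes at 28
  J4: completes at 32
Sum = 91
Average = 91/4
= 22.75


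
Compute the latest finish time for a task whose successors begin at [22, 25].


LF = min of all successor start times
Successors start at: [22, 25]
LF = min(22, 25)
= 22


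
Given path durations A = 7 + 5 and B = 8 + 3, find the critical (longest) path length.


Path A: 7 + 5 = 12
Path B: 8 + 3 = 11
Critical path = longest = max(12, 11)
= 12 (Path A)


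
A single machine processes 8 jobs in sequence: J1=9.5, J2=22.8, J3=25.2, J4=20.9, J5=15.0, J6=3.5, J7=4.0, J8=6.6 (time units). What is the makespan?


Sequential makespan: sum all processing times
= 9.5 + 22.8 + 25.2 + 20.9 + 15.0 + 3.5 + 4.0 + 6.6
= 107.5 time units


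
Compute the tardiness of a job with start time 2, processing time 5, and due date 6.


Completion = start + processing = 2 + 5 = 7
Tardiness = max(0, C - d) = max(0, 7 - 6)
= max(0, 1)
= 1


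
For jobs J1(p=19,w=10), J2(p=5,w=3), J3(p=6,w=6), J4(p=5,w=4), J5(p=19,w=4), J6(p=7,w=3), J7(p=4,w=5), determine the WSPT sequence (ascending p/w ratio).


WSPT (Smith's rule): sort by p/w ascending
  J7: p/w = 4/5 = 0.800
  J3: p/w = 6/6 = 1.000
  J4: p/w = 5/4 = 1.250
  J2: p/w = 5/3 = 1.667
  J1: p/w = 19/10 = 1.900
  J6: p/w = 7/3 = 2.333
  J5: p/w = 19/4 = 4.750
Order: J7 → J3 → J4 → J2 → J1 → J6 → J5


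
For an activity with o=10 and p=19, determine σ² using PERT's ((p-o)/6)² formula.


σ² = ((p - o) / 6)² = (p - o)² / 36
= (19 - 10)² / 36
= 9² / 36
= 81 / 36
= 2.2500


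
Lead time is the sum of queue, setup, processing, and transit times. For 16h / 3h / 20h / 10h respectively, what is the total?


Lead time = queue + setup + processing + transit
= 16 + 3 + 20 + 10
= 49 hours


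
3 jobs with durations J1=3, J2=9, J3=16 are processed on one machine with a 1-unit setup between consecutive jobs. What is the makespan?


Makespan = Σ processing + (n-1) × setup
= (3 + 9 + 16) + (3-1)×1
= 28 + 2
= 30 time units


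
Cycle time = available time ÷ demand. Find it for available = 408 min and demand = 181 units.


Cycle time = available time / demand
= 408 / 181
= 2.25 min/unit


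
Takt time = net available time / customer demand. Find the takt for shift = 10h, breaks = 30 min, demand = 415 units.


Available = 10×60 - 30 = 570 min
Takt time = 570 / 415
= 1.37 min/unit


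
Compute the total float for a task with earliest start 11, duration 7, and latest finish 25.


EF = ES + duration = 11 + 7 = 18
LS = LF - duration = 25 - 7 = 18
Total Float = LF - EF = 25 - 18
(or LS - ES = 18 - 11)
= 7


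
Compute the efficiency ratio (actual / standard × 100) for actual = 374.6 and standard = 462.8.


Efficiency = (actual / standard) × 100
= (374.6 / 462.8) × 100
= 80.9%


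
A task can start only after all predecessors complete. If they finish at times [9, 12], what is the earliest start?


ES = max of all predecessor completion times
Predecessors: [9, 12]
ES = max(9, 12)
= 12


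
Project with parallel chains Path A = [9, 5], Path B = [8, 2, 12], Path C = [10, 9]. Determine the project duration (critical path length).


Path A: 9 + 5 = 14
Path B: 8 + 2 + 12 = 22
Path C: 10 + 9 = 19
Critical path = longest = max(14, 22, 19)
= 22 (Path B)


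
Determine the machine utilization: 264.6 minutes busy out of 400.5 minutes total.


Utilization = busy / total × 100
= 264.6 / 400.5 × 100
= 66.1%


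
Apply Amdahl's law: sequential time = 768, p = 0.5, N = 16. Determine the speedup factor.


Amdahl's law: T_p = T × ((1-p) + p/N)
= 768 × ((1-0.5) + 0.5/16)
= 768 × (0.50 + 0.0312)
= 768 × 0.5312
= 408.00
Speedup = 768/408.00
= 1.88×


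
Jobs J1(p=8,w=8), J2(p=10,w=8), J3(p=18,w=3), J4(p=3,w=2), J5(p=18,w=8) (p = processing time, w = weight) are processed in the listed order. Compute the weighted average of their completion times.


Completion times:
  J1: C=8, w×C=8×8=64
  J2: C=18, w×C=8×18=144
  J3: C=36, w×C=3×36=108
  J4: C=39, w×C=2×39=78
  J5: C=57, w×C=8×57=456
Sum w×C = 850
Sum w = 29
Weighted avg = 850/29
= 29.31


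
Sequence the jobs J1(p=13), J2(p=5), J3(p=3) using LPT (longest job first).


LPT: sort by longest processing time first
  J1: p=13
  J2: p=5
  J3: p=3
Order: J1 → J2 → J3


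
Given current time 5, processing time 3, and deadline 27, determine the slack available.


Slack = due - current_time - processing
= 27 - 5 - 3
= 19


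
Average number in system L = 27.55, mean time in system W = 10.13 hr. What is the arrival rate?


Little's law: L = λW → λ = L / W
= 27.55 / 10.13
= 2.72 per hour


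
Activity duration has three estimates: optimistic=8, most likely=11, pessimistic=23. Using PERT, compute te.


te = (o + 4m + p) / 6
= (8 + 4×11 + 23) / 6
= (8 + 44 + 23) / 6
= 75 / 6
= 12.50


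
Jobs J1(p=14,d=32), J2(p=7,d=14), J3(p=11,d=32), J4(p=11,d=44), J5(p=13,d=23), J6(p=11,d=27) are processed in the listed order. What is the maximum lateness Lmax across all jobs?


Lateness per job (L = C - d):
  J1: C=14, d=32, L=-18
  J2: C=21, d=14, L=7
  J3: C=32, d=32, L=0
  J4: C=43, d=44, L=-1
  J5: C=56, d=23, L=33
  J6: C=67, d=27, L=40
Lmax = max(-18, 7, 0, -1, 33, 40)
= 40


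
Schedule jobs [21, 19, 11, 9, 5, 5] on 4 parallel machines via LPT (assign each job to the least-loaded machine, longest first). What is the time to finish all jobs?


Jobs (LPT sorted): [21, 19, 11, 9, 5, 5]
Machines: 4
  J=21 → Machine 1 (load: 0+21=21)
  J=19 → Machine 2 (load: 0+19=19)
  J=11 → Machine 3 (load: 0+11=11)
  J=9 → Machine 4 (load: 0+9=9)
  J=5 → Machine 4 (load: 9+5=14)
  J=5 → Machine 3 (load: 11+5=16)
Machine loads: [21, 19, 16, 14]
Makespan = max = 21 time units


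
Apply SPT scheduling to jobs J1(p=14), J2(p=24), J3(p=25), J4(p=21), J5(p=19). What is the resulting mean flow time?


SPT order: J1 → J5 → J4 → J2 → J3
Completion times:
  J1: C=14
  J5: C=33
  J4: C=54
  J2: C=78
  J3: C=103
Sum = 282, n = 5
Mean flow = 282/5
= 56.40


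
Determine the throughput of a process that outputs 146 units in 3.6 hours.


Throughput = units / time
= 146 / 3.6
= 40.6 units/hour


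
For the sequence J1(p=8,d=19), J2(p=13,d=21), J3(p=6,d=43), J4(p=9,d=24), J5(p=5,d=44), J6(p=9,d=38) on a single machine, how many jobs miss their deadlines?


Completion vs due date:
  J1: C=8, d=19 → on time
  J2: C=21, d=21 → on time
  J3: C=27, d=43 → on time
  J4: C=36, d=24 → TARDY
  J5: C=41, d=44 → on time
  J6: C=50, d=38 → TARDY
Tardy jobs: J4, J6
Count = 2


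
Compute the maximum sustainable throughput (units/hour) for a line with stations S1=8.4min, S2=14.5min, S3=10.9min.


Bottleneck = longest station time
Station times: [8.4, 14.5, 10.9]
Max = 14.5 min
Rate = 60 / 14.5
= 4.14 units/hour (bottleneck: 14.5min)


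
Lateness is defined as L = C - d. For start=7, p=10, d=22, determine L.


Completion = 7 + 10 = 17
Lateness = C - d = 17 - 22
= -5


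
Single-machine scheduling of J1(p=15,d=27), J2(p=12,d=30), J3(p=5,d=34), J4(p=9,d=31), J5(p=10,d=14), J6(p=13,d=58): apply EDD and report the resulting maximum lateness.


EDD order: J5 → J1 → J2 → J4 → J3 → J6
Completion and lateness:
  J5: C=10, d=14, L=10-14=-4
  J1: C=25, d=27, L=25-27=-2
  J2: C=37, d=30, L=37-30=7
  J4: C=46, d=31, L=46-31=15
  J3: C=51, d=34, L=51-34=17
  J6: C=64, d=58, L=64-58=6
Lmax = max(-4, -2, 7, 15, 17, 6)
= 17


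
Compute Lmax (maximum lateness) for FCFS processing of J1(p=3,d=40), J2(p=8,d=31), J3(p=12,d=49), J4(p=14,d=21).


Lateness per job (L = C - d):
  J1: C=3, d=40, L=-37
  J2: C=11, d=31, L=-20
  J3: C=23, d=49, L=-26
  J4: C=37, d=21, L=16
Lmax = max(-37, -20, -26, 16)
= 16


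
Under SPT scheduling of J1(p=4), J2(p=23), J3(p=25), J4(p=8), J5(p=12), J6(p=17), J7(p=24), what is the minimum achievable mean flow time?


SPT order: J1 → J4 → J5 → J6 → J2 → J7 → J3
Completion times:
  J1: C=4
  J4: C=12
  J5: C=24
  J6: C=41
  J2: C=64
  J7: C=88
  J3: C=113
Sum = 346, n = 7
Mean flow = 346/7
= 49.43


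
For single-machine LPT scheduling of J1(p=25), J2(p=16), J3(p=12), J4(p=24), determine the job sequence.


LPT: sort by longest processing time first
  J1: p=25
  J4: p=24
  J2: p=16
  J3: p=12
Order: J1 → J4 → J2 → J3


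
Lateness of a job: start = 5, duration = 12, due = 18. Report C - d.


Completion = 5 + 12 = 17
Lateness = C - d = 17 - 18
= -1


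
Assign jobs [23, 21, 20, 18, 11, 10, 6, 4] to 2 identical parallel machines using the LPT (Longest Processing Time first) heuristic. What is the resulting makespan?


Jobs (LPT sorted): [23, 21, 20, 18, 11, 10, 6, 4]
Machines: 2
  J=23 → Machine 1 (load: 0+23=23)
  J=21 → Machine 2 (load: 0+21=21)
  J=20 → Machine 2 (load: 21+20=41)
  J=18 → Machine 1 (load: 23+18=41)
  J=11 → Machine 1 (load: 41+11=52)
  J=10 → Machine 2 (load: 41+10=51)
  J=6 → Machine 2 (load: 51+6=57)
  J=4 → Machine 1 (load: 52+4=56)
Machine loads: [56, 57]
Makespan = max = 57 time units


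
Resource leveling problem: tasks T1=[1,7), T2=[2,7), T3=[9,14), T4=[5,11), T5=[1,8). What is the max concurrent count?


Check each time point for overlaps:
  t=5: 4 tasks active (T1, T2, T4, T5)
Max concurrent = 4


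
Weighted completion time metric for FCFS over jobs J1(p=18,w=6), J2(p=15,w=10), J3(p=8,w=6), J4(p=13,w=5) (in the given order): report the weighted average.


Completion times:
  J1: C=18, w×C=6×18=108
  J2: C=33, w×C=10×33=330
  J3: C=41, w×C=6×41=246
  J4: C=54, w×C=5×54=270
Sum w×C = 954
Sum w = 27
Weighted avg = 954/27
= 35.33


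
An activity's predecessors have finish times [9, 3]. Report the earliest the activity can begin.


ES = max of all predecessor completion times
Predecessors: [9, 3]
ES = max(9, 3)
= 9


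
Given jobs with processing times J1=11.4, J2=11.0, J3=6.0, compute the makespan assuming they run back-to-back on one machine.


Sequential makespan: sum all processing times
= 11.4 + 11.0 + 6.0
= 28.4 time units


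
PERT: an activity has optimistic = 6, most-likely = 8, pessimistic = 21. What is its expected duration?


te = (o + 4m + p) / 6
= (6 + 4×8 + 21) / 6
= (6 + 32 + 21) / 6
= 59 / 6
= 9.83


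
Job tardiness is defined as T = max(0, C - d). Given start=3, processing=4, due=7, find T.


Completion = start + processing = 3 + 4 = 7
Tardiness = max(0, C - d) = max(0, 7 - 7)
= max(0, 0)
= 0


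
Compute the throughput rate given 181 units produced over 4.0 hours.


Throughput = units / time
= 181 / 4.0
= 45.2 units/hour


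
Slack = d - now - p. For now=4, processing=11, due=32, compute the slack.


Slack = due - current_time - processing
= 32 - 4 - 11
= 17


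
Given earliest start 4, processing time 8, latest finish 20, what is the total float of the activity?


EF = ES + duration = 4 + 8 = 12
LS = LF - duration = 20 - 8 = 12
Total Float = LF - EF = 20 - 12
(or LS - ES = 12 - 4)
= 8


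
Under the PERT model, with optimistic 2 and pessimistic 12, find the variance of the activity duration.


σ² = ((p - o) / 6)² = (p - o)² / 36
= (12 - 2)² / 36
= 10² / 36
= 100 / 36
= 2.7778


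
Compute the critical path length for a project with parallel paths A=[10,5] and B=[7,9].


Path A: 10 + 5 = 15
Path B: 7 + 9 = 16
Critical path = longest = max(15, 16)
= 16 (Path B)


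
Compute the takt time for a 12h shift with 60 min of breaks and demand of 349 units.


Available = 12×60 - 60 = 660 min
Takt time = 660 / 349
= 1.89 min/unit


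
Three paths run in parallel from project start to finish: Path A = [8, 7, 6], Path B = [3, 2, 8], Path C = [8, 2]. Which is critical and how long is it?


Path A: 8 + 7 + 6 = 21
Path B: 3 + 2 + 8 = 13
Path C: 8 + 2 = 10
Critical path = longest = max(21, 13, 10)
= 21 (Path A)


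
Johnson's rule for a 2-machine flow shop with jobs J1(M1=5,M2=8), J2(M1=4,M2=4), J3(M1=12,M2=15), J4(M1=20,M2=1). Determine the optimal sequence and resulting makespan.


Johnson's rule:
Group 1 (M1≤M2, sort by M1): ['J2', 'J1', 'J3']
Group 2 (M1>M2, sort desc M2): ['J4']
Sequence: J2 → J1 → J3 → J4
Makespan calculation:
  J2: M1 done=4, M2 done=8
  J1: M1 done=9, M2 done=17
  J3: M1 done=21, M2 done=36
  J4: M1 done=41, M2 done=42
= Sequence: J2 → J1 → J3 → J4, Makespan: 42


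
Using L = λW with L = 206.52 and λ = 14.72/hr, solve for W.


Little's law: L = λW → W = L / λ
= 206.52 / 14.72
= 14.03 hours


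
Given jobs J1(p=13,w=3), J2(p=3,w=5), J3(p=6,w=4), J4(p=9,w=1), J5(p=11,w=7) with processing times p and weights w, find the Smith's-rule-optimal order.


WSPT (Smith's rule): sort by p/w ascending
  J2: p/w = 3/5 = 0.600
  J3: p/w = 6/4 = 1.500
  J5: p/w = 11/7 = 1.571
  J1: p/w = 13/3 = 4.333
  J4: p/w = 9/1 = 9.000
Order: J2 → J3 → J5 → J1 → J4


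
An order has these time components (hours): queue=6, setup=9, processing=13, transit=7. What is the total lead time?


Lead time = queue + setup + processing + transit
= 6 + 9 + 13 + 7
= 35 hours


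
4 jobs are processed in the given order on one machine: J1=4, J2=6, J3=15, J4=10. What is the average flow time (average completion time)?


Completion times:
  J1: completes at 4
  J2: completes at 10
  J3: completes at 25
  J4: completes at 35
Sum = 74
Average = 74/4
= 18.50


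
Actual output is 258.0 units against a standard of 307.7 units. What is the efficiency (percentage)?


Efficiency = (actual / standard) × 100
= (258.0 / 307.7) × 100
= 83.8%


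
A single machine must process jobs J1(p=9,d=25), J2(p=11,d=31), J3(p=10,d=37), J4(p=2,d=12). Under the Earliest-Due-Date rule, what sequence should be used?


EDD: sort by earliest due date
  J4: d=12, p=2
  J1: d=25, p=9
  J2: d=31, p=11
  J3: d=37, p=10
Order: J4 → J1 → J2 → J3


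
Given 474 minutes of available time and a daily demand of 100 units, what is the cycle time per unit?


Cycle time = available time / demand
= 474 / 100
= 4.74 min/unit


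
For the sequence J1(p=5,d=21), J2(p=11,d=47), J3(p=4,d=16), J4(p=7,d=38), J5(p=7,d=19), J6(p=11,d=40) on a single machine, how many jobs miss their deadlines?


Completion vs due date:
  J1: C=5, d=21 → on time
  J2: C=16, d=47 → on time
  J3: C=20, d=16 → TARDY
  J4: C=27, d=38 → on time
  J5: C=34, d=19 → TARDY
  J6: C=45, d=40 → TARDY
Tardy jobs: J3, J5, J6
Count = 3


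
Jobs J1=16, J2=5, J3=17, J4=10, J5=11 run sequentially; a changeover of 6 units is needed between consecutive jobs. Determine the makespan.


Makespan = Σ processing + (n-1) × setup
= (16 + 5 + 17 + 10 + 11) + (5-1)×6
= 59 + 24
= 83 time units


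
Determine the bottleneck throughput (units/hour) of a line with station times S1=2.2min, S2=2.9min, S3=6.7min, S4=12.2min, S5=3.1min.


Bottleneck = longest station time
Station times: [2.2, 2.9, 6.7, 12.2, 3.1]
Max = 12.2 min
Rate = 60 / 12.2
= 4.92 units/hour (bottleneck: 12.2min)


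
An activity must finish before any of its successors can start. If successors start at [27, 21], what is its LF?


LF = min of all successor start times
Successors start at: [27, 21]
LF = min(27, 21)
= 21


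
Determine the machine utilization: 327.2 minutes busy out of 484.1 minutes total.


Utilization = busy / total × 100
= 327.2 / 484.1 × 100
= 67.6%


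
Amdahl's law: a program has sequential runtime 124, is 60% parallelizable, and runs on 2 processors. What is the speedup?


Amdahl's law: T_p = T × ((1-p) + p/N)
= 124 × ((1-0.6) + 0.6/2)
= 124 × (0.40 + 0.3000)
= 124 × 0.7000
= 86.80
Speedup = 124/86.80
= 1.43×


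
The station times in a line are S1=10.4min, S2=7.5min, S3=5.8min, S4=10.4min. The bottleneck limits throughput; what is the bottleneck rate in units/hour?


Bottleneck = longest station time
Station times: [10.4, 7.5, 5.8, 10.4]
Max = 10.4 min
Rate = 60 / 10.4
= 5.77 units/hour (bottleneck: 10.4min)


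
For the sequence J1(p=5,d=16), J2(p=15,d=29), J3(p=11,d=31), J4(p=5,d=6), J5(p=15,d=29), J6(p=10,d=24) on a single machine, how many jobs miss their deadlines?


Completion vs due date:
  J1: C=5, d=16 → on time
  J2: C=20, d=29 → on time
  J3: C=31, d=31 → on time
  J4: C=36, d=6 → TARDY
  J5: C=51, d=29 → TARDY
  J6: C=61, d=24 → TARDY
Tardy jobs: J4, J5, J6
Count = 3


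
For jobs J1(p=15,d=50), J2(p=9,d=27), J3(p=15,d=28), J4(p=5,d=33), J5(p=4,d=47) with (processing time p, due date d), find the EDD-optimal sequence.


EDD: sort by earliest due date
  J2: d=27, p=9
  J3: d=28, p=15
  J4: d=33, p=5
  J5: d=47, p=4
  J1: d=50, p=15
Order: J2 → J3 → J4 → J5 → J1


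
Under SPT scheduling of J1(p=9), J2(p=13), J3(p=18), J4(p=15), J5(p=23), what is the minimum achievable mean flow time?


SPT order: J1 → J2 → J4 → J3 → J5
Completion times:
  J1: C=9
  J2: C=22
  J4: C=37
  J3: C=55
  J5: C=78
Sum = 201, n = 5
Mean flow = 201/5
= 40.20


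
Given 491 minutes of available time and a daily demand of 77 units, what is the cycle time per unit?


Cycle time = available time / demand
= 491 / 77
= 6.38 min/unit


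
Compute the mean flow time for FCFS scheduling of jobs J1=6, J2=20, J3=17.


Completion times:
  J1: completes at 6
  J2: completes at 26
  J3: completes at 43
Sum = 75
Average = 75/3
= 25.00


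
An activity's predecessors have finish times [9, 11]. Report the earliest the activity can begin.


ES = max of all predecessor completion times
Predecessors: [9, 11]
ES = max(9, 11)
= 11


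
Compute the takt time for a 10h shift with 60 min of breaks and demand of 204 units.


Available = 10×60 - 60 = 540 min
Takt time = 540 / 204
= 2.65 min/unit


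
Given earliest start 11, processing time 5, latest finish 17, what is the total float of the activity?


EF = ES + duration = 11 + 5 = 16
LS = LF - duration = 17 - 5 = 12
Total Float = LF - EF = 17 - 16
(or LS - ES = 12 - 11)
= 1


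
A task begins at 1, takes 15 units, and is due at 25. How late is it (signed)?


Completion = 1 + 15 = 16
Lateness = C - d = 16 - 25
= -9


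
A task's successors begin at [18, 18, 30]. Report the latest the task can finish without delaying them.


LF = min of all successor start times
Successors start at: [18, 18, 30]
LF = min(18, 18, 30)
= 18


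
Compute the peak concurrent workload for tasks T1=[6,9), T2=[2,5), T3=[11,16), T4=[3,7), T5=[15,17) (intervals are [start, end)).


Check each time point for overlaps:
  t=3: 2 tasks active (T2, T4)
Max concurrent = 2


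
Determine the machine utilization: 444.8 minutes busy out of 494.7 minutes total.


Utilization = busy / total × 100
= 444.8 / 494.7 × 100
= 89.9%


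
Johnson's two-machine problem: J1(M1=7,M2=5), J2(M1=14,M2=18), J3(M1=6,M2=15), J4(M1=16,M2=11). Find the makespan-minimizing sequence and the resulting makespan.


Johnson's rule:
Group 1 (M1≤M2, sort by M1): ['J3', 'J2']
Group 2 (M1>M2, sort desc M2): ['J4', 'J1']
Sequence: J3 → J2 → J4 → J1
Makespan calculation:
  J3: M1 done=6, M2 done=21
  J2: M1 done=20, M2 done=39
  J4: M1 done=36, M2 done=50
  J1: M1 done=43, M2 done=55
= Sequence: J3 → J2 → J4 → J1, Makespan: 55


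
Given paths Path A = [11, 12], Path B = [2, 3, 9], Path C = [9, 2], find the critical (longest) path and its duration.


Path A: 11 + 12 = 23
Path B: 2 + 3 + 9 = 14
Path C: 9 + 2 = 11
Critical path = longest = max(23, 14, 11)
= 23 (Path A)


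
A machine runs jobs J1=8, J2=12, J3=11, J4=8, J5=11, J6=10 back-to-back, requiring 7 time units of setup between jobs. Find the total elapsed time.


Makespan = Σ processing + (n-1) × setup
= (8 + 12 + 11 + 8 + 11 + 10) + (6-1)×7
= 60 + 35
= 95 time units


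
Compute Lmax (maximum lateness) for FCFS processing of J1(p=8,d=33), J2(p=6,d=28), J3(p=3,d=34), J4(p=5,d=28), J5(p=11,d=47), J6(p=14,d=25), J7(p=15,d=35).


Lateness per job (L = C - d):
  J1: C=8, d=33, L=-25
  J2: C=14, d=28, L=-14
  J3: C=17, d=34, L=-17
  J4: C=22, d=28, L=-6
  J5: C=33, d=47, L=-14
  J6: C=47, d=25, L=22
  J7: C=62, d=35, L=27
Lmax = max(-25, -14, -17, -6, -14, 22, 27)
= 27


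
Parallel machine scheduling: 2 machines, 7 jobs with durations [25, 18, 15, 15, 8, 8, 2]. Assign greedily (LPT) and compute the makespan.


Jobs (LPT sorted): [25, 18, 15, 15, 8, 8, 2]
Machines: 2
  J=25 → Machine 1 (load: 0+25=25)
  J=18 → Machine 2 (load: 0+18=18)
  J=15 → Machine 2 (load: 18+15=33)
  J=15 → Machine 1 (load: 25+15=40)
  J=8 → Machine 2 (load: 33+8=41)
  J=8 → Machine 1 (load: 40+8=48)
  J=2 → Machine 2 (load: 41+2=43)
Machine loads: [48, 43]
Makespan = max = 48 time units


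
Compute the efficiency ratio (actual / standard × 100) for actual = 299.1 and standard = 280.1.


Efficiency = (actual / standard) × 100
= (299.1 / 280.1) × 100
= 106.8%


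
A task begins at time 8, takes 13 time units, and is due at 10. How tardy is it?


Completion = start + processing = 8 + 13 = 21
Tardiness = max(0, C - d) = max(0, 21 - 10)
= max(0, 11)
= 11


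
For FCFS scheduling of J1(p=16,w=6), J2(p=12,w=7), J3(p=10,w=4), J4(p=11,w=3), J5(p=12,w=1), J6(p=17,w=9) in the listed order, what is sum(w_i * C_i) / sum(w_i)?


Completion times:
  J1: C=16, w×C=6×16=96
  J2: C=28, w×C=7×28=196
  J3: C=38, w×C=4×38=152
  J4: C=49, w×C=3×49=147
  J5: C=61, w×C=1×61=61
  J6: C=78, w×C=9×78=702
Sum w×C = 1354
Sum w = 30
Weighted avg = 1354/30
= 45.13


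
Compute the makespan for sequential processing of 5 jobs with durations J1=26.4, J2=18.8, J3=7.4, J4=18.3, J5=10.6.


Sequential makespan: sum all processing times
= 26.4 + 18.8 + 7.4 + 18.3 + 10.6
= 81.5 time units


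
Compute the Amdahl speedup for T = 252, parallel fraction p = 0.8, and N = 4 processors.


Amdahl's law: T_p = T × ((1-p) + p/N)
= 252 × ((1-0.8) + 0.8/4)
= 252 × (0.20 + 0.2000)
= 252 × 0.4000
= 100.80
Speedup = 252/100.80
= 2.50×


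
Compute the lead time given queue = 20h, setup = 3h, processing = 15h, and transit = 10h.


Lead time = queue + setup + processing + transit
= 20 + 3 + 15 + 10
= 48 hours


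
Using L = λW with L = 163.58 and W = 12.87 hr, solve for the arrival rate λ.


Little's law: L = λW → λ = L / W
= 163.58 / 12.87
= 12.71 per hour


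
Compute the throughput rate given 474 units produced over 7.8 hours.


Throughput = units / time
= 474 / 7.8
= 60.8 units/hour


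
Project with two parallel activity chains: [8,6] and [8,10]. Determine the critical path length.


Path A: 8 + 6 = 14
Path B: 8 + 10 = 18
Critical path = longest = max(14, 18)
= 18 (Path B)


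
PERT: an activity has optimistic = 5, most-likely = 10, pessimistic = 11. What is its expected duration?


te = (o + 4m + p) / 6
= (5 + 4×10 + 11) / 6
= (5 + 40 + 11) / 6
= 56 / 6
= 9.33


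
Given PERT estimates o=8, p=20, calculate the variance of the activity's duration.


σ² = ((p - o) / 6)² = (p - o)² / 36
= (20 - 8)² / 36
= 12² / 36
= 144 / 36
= 4.0000


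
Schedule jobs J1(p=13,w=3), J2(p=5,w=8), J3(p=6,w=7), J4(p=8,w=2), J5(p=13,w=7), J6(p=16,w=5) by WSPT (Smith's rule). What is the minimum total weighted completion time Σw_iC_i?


WSPT order (by p/w): J2 → J3 → J5 → J6 → J4 → J1
  J2: C=5, w·C=8×5=40
  J3: C=11, w·C=7×11=77
  J5: C=24, w·C=7×24=168
  J6: C=40, w·C=5×40=200
  J4: C=48, w·C=2×48=96
  J1: C=61, w·C=3×61=183
Σ w·C = 764
= 764


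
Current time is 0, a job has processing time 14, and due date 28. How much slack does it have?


Slack = due - current_time - processing
= 28 - 0 - 14
= 14


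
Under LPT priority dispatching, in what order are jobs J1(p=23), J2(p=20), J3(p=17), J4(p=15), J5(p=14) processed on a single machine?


LPT: sort by longest processing time first
  J1: p=23
  J2: p=20
  J3: p=17
  J4: p=15
  J5: p=14
Order: J1 → J2 → J3 → J4 → J5


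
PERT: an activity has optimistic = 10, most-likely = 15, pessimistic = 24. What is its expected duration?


te = (o + 4m + p) / 6
= (10 + 4×15 + 24) / 6
= (10 + 60 + 24) / 6
= 94 / 6
= 15.67


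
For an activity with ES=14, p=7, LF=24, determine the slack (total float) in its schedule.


EF = ES + duration = 14 + 7 = 21
LS = LF - duration = 24 - 7 = 17
Total Float = LF - EF = 24 - 21
(or LS - ES = 17 - 14)
= 3


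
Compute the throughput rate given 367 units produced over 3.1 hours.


Throughput = units / time
= 367 / 3.1
= 118.4 units/hour


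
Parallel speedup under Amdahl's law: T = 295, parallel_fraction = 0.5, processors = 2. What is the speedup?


Amdahl's law: T_p = T × ((1-p) + p/N)
= 295 × ((1-0.5) + 0.5/2)
= 295 × (0.50 + 0.2500)
= 295 × 0.7500
= 221.25
Speedup = 295/221.25
= 1.33×


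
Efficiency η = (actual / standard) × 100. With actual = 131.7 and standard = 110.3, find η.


Efficiency = (actual / standard) × 100
= (131.7 / 110.3) × 100
= 119.4%


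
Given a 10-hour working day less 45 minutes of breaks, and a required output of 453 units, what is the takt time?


Available = 10×60 - 45 = 555 min
Takt time = 555 / 453
= 1.23 min/unit


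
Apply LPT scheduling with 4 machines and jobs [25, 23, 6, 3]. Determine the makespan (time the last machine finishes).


Jobs (LPT sorted): [25, 23, 6, 3]
Machines: 4
  J=25 → Machine 1 (load: 0+25=25)
  J=23 → Machine 2 (load: 0+23=23)
  J=6 → Machine 3 (load: 0+6=6)
  J=3 → Machine 4 (load: 0+3=3)
Machine loads: [25, 23, 6, 3]
Makespan = max = 25 time units


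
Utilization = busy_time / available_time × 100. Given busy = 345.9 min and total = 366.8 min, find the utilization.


Utilization = busy / total × 100
= 345.9 / 366.8 × 100
= 94.3%


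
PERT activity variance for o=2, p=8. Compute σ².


σ² = ((p - o) / 6)² = (p - o)² / 36
= (8 - 2)² / 36
= 6² / 36
= 36 / 36
= 1.0000


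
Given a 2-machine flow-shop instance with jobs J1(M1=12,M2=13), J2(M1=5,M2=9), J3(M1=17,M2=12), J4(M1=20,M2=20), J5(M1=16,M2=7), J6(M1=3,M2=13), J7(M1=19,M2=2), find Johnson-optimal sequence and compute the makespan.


Johnson's rule:
Group 1 (M1≤M2, sort by M1): ['J6', 'J2', 'J1', 'J4']
Group 2 (M1>M2, sort desc M2): ['J3', 'J5', 'J7']
Sequence: J6 → J2 → J1 → J4 → J3 → J5 → J7
Makespan calculation:
  J6: M1 done=3, M2 done=16
  J2: M1 done=8, M2 done=25
  J1: M1 done=20, M2 done=38
  J4: M1 done=40, M2 done=60
  J3: M1 done=57, M2 done=72
  J5: M1 done=73, M2 done=80
  J7: M1 done=92, M2 done=94
= Sequence: J6 → J2 → J1 → J4 → J3 → J5 → J7, Makespan: 94
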